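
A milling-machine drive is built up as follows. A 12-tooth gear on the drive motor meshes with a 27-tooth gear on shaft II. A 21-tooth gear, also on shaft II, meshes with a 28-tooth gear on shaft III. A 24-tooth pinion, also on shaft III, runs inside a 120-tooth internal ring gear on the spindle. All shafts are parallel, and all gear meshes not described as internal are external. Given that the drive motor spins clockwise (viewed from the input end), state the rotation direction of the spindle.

the drive motor → shaft II: external mesh, 1 reversal → CCW.
shaft II → shaft III: external mesh, 1 reversal → CW.
shaft III → the spindle: internal mesh, same direction → CW.
2 reversals in total — an even number — so the spindle turns the same way as the drive motor.

clockwise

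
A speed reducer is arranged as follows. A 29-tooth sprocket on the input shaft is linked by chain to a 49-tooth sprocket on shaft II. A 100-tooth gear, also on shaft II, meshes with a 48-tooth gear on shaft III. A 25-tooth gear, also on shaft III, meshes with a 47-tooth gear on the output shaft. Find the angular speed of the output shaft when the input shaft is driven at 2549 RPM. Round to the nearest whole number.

1672 RPM

Chain: ratio = 49/29 = 1.6897, so shaft II turns at 2549 / 1.6897 = 1508.6 RPM.
Gear mesh: ratio = 48/100 = 0.48, so shaft III turns at 1508.6 / 0.48 = 3142.9 RPM.
Gear mesh: ratio = 47/25 = 1.88, so the output shaft turns at 3142.9 / 1.88 = 1671.8 RPM.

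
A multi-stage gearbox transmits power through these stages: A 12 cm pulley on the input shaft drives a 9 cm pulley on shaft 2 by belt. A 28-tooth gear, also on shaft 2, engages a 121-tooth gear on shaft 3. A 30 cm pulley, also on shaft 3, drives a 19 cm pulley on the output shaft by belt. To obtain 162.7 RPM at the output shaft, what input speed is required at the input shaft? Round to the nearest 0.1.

334.0 RPM

Overall ratio R = 0.75 × 4.3214 × 0.63333 = 2.0527.
Required input speed = output speed × R = 162.7 × 2.0527 = 333.97 RPM.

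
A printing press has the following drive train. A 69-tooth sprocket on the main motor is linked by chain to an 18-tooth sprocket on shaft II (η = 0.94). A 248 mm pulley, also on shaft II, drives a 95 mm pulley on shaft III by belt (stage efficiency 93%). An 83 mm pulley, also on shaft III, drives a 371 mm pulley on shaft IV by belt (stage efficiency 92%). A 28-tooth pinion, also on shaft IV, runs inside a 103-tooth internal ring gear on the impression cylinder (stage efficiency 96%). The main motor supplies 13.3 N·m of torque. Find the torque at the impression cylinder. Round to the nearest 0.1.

chain 18/69 = 0.26087 → τ = 13.3·0.26087·0.94 = 3.2614 N·m
belt 95/248 = 0.38306 → τ = 3.2614·0.38306·0.93 = 1.1619 N·m
belt 371/83 = 4.4699 → τ = 1.1619·4.4699·0.92 = 4.7779 N·m
internal gear 103/28 = 3.6786 → τ = 4.7779·3.6786·0.96 = 16.873 N·m

16.9 N·m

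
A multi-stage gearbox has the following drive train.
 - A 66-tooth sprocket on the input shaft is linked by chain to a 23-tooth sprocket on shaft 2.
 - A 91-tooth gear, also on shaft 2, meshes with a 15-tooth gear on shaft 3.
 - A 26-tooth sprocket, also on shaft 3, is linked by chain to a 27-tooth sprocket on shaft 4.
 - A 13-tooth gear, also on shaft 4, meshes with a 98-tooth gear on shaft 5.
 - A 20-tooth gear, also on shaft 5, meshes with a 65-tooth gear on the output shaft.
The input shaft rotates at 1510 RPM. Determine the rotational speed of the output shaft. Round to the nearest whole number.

1033 RPM

Chain: ratio = 23/66 = 0.34848, so shaft 2 turns at 1510 / 0.34848 = 4333 RPM.
Gear mesh: ratio = 15/91 = 0.16484, so shaft 3 turns at 4333 / 0.16484 = 26287 RPM.
Chain: ratio = 27/26 = 1.0385, so shaft 4 turns at 26287 / 1.0385 = 25314 RPM.
Gear mesh: ratio = 98/13 = 7.5385, so shaft 5 turns at 25314 / 7.5385 = 3357.9 RPM.
Gear mesh: ratio = 65/20 = 3.25, so the output shaft turns at 3357.9 / 3.25 = 1033.2 RPM.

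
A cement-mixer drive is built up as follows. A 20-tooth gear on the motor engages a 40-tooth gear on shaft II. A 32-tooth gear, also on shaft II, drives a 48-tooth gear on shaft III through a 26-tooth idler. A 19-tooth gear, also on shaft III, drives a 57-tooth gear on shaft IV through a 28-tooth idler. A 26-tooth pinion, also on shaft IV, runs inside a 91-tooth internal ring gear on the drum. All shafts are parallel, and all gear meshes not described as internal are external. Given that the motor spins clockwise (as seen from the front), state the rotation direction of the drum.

counterclockwise

the motor → shaft II: external mesh, 1 reversal → CCW.
shaft II → shaft III: driver → idler → driven is 2 external meshes, 2 reversals → CCW.
shaft III → shaft IV: driver → idler → driven is 2 external meshes, 2 reversals → CCW.
shaft IV → the drum: internal mesh, same direction → CCW.
5 reversals in total — an odd number — so the drum turns opposite to the motor.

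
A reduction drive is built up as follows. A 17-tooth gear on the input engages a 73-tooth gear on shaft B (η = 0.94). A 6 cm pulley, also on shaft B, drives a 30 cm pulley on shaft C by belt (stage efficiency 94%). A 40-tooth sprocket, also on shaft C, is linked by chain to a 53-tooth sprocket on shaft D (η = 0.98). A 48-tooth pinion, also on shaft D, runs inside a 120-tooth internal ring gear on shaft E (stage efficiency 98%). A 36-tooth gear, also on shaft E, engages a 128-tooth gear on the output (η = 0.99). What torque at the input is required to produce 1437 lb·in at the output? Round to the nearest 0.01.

6.76 lb·in

Overall ratio R = 4.2941 × 5 × 1.325 × 2.5 × 3.5556 = 252.88; overall efficiency η = 0.94 × 0.94 × 0.98 × 0.98 × 0.99 = 0.8401.
Input torque = output torque / (R × η) = 1437 / (252.88 × 0.8401) = 6.764 lb·in.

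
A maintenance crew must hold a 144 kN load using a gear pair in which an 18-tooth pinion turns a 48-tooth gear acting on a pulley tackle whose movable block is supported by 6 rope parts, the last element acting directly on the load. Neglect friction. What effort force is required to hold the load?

9 kN

Gear pair MA = 48/18 = 2.6667.
Block-and-tackle MA = number of supporting rope parts = 6.
Combined ideal MA = 2.6667 × 6 = 16.
Effort = load / MA = 144 / 16 = 9 kN.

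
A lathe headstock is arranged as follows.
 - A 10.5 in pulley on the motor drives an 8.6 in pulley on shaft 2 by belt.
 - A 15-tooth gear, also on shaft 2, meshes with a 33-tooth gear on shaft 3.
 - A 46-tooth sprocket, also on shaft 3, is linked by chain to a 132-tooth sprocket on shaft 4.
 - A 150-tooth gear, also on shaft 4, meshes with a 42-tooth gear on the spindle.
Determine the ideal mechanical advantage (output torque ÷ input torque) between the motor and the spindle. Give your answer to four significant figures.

1.448

Each stage contributes driven/driver: belt 8.6/10.5 = 0.81905, gear mesh 33/15 = 2.2, chain 132/46 = 2.8696, gear mesh 42/150 = 0.28.
Overall: 0.81905 × 2.2 × 2.8696 × 0.28 = 1.4478.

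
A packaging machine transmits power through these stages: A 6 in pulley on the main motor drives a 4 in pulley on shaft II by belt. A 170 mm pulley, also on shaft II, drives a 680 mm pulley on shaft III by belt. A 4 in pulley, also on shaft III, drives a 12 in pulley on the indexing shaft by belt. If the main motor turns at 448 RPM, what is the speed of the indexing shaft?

the main motor → shaft II (belt, 4/6): 448 ÷ 0.66667 = 672 RPM
shaft II → shaft III (belt, 680/170): 672 ÷ 4 = 168 RPM
shaft III → the indexing shaft (belt, 12/4): 168 ÷ 3 = 56 RPM

56 RPM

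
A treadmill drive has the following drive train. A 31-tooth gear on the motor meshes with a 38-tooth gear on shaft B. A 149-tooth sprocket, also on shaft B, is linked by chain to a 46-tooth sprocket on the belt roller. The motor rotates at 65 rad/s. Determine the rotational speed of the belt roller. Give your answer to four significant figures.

Gear mesh: ratio = 38/31 = 1.2258, so shaft B turns at 65 / 1.2258 = 53.026 rad/s.
Chain: ratio = 46/149 = 0.30872, so the belt roller turns at 53.026 / 0.30872 = 171.76 rad/s.

171.8 rad/s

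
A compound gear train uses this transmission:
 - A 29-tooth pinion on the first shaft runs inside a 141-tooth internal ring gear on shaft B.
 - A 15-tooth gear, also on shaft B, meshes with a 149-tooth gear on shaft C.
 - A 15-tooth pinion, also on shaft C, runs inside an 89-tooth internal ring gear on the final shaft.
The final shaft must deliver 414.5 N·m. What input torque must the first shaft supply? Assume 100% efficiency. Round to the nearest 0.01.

Overall ratio R = 4.8621 × 9.9333 × 5.9333 = 286.56.
Input torque = output torque / R = 414.5 / 286.56 = 1.4465 N·m.

1.45 N·m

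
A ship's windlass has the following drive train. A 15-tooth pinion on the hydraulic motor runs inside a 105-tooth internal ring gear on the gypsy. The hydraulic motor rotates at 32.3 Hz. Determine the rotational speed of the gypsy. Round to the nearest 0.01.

4.61 Hz

internal gear 105/15 = 7 → 32.3/7 = 4.6143 Hz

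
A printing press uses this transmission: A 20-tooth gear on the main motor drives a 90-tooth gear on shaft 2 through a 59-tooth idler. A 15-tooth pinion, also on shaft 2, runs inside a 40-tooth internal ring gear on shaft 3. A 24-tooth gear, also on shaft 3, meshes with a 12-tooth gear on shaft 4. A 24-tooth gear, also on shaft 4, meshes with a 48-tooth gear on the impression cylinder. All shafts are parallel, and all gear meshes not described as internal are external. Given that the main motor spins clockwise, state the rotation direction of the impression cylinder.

the main motor → shaft 2: driver → idler → driven is 2 external meshes, 2 reversals → CW.
shaft 2 → shaft 3: internal mesh, same direction → CW.
shaft 3 → shaft 4: external mesh, 1 reversal → CCW.
shaft 4 → the impression cylinder: external mesh, 1 reversal → CW.
4 reversals in total — an even number — so the impression cylinder turns the same way as the main motor.

clockwise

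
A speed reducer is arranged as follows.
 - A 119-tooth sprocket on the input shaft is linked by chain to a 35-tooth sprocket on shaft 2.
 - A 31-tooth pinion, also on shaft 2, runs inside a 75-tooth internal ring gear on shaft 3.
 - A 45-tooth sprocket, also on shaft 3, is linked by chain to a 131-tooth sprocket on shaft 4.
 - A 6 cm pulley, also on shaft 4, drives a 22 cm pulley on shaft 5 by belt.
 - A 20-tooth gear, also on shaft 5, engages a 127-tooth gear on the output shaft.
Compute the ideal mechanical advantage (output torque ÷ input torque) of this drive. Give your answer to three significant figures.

48.2

Each stage contributes driven/driver: chain 35/119 = 0.29412, internal gear 75/31 = 2.4194, chain 131/45 = 2.9111, belt 22/6 = 3.6667, gear mesh 127/20 = 6.35.
Overall: 0.29412 × 2.4194 × 2.9111 × 3.6667 × 6.35 = 48.231.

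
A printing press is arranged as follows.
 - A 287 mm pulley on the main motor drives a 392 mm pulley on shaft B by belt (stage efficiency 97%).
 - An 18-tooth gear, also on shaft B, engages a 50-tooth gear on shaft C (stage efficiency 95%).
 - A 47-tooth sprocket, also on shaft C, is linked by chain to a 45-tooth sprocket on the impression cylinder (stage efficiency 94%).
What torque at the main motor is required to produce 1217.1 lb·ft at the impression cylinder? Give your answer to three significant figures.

Overall ratio R = 1.3659 × 2.7778 × 0.95745 = 3.6326; overall efficiency η = 0.97 × 0.95 × 0.94 = 0.8662.
Input torque = output torque / (R × η) = 1217.1 / (3.6326 × 0.8662) = 386.8 lb·ft.

387 lb·ft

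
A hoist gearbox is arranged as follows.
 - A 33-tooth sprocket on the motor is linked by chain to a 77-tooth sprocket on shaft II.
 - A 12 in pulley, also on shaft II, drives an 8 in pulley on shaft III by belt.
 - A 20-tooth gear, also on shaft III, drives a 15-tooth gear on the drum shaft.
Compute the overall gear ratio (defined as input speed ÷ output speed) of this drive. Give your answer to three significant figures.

1.17

Each stage contributes driven/driver: chain 77/33 = 2.3333, belt 8/12 = 0.66667, gear mesh 15/20 = 0.75.
Overall: 2.3333 × 0.66667 × 0.75 = 1.1667.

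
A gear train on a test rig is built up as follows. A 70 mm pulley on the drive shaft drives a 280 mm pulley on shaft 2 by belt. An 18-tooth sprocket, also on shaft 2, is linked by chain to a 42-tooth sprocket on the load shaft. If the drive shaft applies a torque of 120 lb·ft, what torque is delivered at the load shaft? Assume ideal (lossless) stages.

1120 lb·ft

Belt: ratio = 280/70 = 4; torque at shaft 2 = 120 × 4 = 480 lb·ft.
Chain: ratio = 42/18 = 2.3333; torque at the load shaft = 480 × 2.3333 = 1120 lb·ft.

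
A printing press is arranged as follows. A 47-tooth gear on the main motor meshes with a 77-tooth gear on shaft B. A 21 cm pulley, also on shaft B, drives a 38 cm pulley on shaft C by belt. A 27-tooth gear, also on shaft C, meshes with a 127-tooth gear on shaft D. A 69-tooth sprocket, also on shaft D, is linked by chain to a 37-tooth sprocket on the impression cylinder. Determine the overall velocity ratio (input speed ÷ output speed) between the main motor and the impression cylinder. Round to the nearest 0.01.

7.48

Each stage contributes driven/driver: gear mesh 77/47 = 1.6383, belt 38/21 = 1.8095, gear mesh 127/27 = 4.7037, chain 37/69 = 0.53623.
Overall: 1.6383 × 1.8095 × 4.7037 × 0.53623 = 7.4774.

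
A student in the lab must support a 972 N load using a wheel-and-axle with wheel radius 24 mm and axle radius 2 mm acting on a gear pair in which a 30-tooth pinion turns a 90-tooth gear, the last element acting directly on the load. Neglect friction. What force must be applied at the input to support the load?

Wheel-and-axle MA = R/r = 24/2 = 12.
Gear pair MA = 90/30 = 3.
Combined ideal MA = 12 × 3 = 36.
Effort = load / MA = 972 / 36 = 27 N.

27 N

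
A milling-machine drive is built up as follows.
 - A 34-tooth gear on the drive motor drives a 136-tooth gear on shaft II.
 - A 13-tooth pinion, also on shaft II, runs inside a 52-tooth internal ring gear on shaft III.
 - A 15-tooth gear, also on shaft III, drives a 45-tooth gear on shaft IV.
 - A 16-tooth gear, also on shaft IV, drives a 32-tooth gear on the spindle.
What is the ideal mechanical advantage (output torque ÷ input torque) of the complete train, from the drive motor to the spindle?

96

Each stage contributes driven/driver: gear mesh 136/34 = 4, internal gear 52/13 = 4, gear mesh 45/15 = 3, gear mesh 32/16 = 2.
Overall: 4 × 4 × 3 × 2 = 96.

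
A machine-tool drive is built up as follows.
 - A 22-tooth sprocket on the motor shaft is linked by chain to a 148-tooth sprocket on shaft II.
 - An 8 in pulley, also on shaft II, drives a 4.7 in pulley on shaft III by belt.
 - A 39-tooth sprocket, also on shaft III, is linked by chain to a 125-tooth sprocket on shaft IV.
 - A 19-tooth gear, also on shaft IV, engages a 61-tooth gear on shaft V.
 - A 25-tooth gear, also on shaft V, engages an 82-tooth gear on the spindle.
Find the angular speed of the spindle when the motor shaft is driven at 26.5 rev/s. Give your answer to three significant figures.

0.199 rev/s

Chain: ratio = 148/22 = 6.7273, so shaft II turns at 26.5 / 6.7273 = 3.9392 rev/s.
Belt: ratio = 4.7/8 = 0.5875, so shaft III turns at 3.9392 / 0.5875 = 6.705 rev/s.
Chain: ratio = 125/39 = 3.2051, so shaft IV turns at 6.705 / 3.2051 = 2.092 rev/s.
Gear mesh: ratio = 61/19 = 3.2105, so shaft V turns at 2.092 / 3.2105 = 0.65159 rev/s.
Gear mesh: ratio = 82/25 = 3.28, so the spindle turns at 0.65159 / 3.28 = 0.19866 rev/s.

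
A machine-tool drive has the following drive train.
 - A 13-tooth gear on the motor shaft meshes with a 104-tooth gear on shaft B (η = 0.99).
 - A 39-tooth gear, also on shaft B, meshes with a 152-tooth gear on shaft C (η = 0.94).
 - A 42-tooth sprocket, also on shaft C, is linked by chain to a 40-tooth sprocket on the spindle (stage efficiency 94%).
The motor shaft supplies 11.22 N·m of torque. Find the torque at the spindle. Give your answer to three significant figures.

After the gear mesh (104/13): 11.22 × 8 × 0.99 = 88.862 N·m
After the gear mesh (152/39): 88.862 × 3.8974 × 0.94 = 325.56 N·m
After the chain (40/42): 325.56 × 0.95238 × 0.94 = 291.45 N·m

291 N·m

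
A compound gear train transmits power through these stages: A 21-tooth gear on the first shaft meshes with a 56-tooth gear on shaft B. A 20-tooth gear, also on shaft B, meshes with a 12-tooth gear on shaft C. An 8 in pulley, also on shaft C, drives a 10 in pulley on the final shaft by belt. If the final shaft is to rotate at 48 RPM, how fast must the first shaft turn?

Overall ratio R = 2.6667 × 0.6 × 1.25 = 2.
Required input speed = output speed × R = 48 × 2 = 96 RPM.

96 RPM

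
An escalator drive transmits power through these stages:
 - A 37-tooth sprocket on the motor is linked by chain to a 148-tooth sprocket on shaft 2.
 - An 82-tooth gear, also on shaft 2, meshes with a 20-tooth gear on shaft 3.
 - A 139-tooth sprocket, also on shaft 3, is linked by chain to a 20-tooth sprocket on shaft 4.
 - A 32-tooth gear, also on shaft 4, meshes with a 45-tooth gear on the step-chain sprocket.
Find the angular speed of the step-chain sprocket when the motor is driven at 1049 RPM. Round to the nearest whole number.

5314 RPM

the motor → shaft 2 (chain, 148/37): 1049 ÷ 4 = 262.25 RPM
shaft 2 → shaft 3 (gear mesh, 20/82): 262.25 ÷ 0.2439 = 1075.2 RPM
shaft 3 → shaft 4 (chain, 20/139): 1075.2 ÷ 0.14388 = 7472.8 RPM
shaft 4 → the step-chain sprocket (gear mesh, 45/32): 7472.8 ÷ 1.4062 = 5314 RPM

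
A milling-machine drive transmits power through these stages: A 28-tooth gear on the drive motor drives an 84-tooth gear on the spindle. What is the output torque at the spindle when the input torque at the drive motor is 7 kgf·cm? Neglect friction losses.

21 kgf·cm

Gear mesh: ratio = 84/28 = 3; torque at the spindle = 7 × 3 = 21 kgf·cm.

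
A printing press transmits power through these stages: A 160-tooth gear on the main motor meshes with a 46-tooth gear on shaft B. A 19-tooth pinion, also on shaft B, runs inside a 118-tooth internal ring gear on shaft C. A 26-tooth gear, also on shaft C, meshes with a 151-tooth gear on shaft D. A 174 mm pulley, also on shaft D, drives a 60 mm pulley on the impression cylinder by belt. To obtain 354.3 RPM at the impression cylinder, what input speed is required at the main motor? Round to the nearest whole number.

Overall ratio R = 0.2875 × 6.2105 × 5.8077 × 0.34483 = 3.5758.
Required input speed = output speed × R = 354.3 × 3.5758 = 1266.9 RPM.

1267 RPM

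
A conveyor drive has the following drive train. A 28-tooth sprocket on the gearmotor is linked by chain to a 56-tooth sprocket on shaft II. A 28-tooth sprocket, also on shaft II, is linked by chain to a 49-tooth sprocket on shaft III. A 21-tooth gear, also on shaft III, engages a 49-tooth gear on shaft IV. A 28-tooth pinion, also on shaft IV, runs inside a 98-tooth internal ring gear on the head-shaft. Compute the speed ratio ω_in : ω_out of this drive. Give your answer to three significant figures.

Each stage contributes driven/driver: chain 56/28 = 2, chain 49/28 = 1.75, gear mesh 49/21 = 2.3333, internal gear 98/28 = 3.5.
Overall: 2 × 1.75 × 2.3333 × 3.5 = 28.583.

28.6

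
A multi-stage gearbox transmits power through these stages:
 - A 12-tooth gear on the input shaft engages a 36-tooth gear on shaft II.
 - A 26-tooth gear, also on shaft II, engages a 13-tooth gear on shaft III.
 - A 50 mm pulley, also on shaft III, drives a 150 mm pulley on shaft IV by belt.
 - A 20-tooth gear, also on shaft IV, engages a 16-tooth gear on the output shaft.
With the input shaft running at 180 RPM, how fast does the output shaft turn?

50 RPM

gear mesh 36/12 = 3 → 180/3 = 60 RPM
gear mesh 13/26 = 0.5 → 60/0.5 = 120 RPM
belt 150/50 = 3 → 120/3 = 40 RPM
gear mesh 16/20 = 0.8 → 40/0.8 = 50 RPM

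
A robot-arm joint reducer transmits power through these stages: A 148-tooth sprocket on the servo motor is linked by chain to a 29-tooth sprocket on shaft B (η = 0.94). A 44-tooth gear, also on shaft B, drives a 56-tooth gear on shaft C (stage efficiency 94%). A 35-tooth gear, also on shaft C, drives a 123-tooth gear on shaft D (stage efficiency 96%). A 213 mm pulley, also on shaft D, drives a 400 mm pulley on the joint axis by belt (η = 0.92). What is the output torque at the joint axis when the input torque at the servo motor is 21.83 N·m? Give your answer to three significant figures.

28.0 N·m

chain 29/148 = 0.19595 → τ = 21.83·0.19595·0.94 = 4.0208 N·m
gear mesh 56/44 = 1.2727 → τ = 4.0208·1.2727·0.94 = 4.8104 N·m
gear mesh 123/35 = 3.5143 → τ = 4.8104·3.5143·0.96 = 16.229 N·m
belt 400/213 = 1.8779 → τ = 16.229·1.8779·0.92 = 28.039 N·m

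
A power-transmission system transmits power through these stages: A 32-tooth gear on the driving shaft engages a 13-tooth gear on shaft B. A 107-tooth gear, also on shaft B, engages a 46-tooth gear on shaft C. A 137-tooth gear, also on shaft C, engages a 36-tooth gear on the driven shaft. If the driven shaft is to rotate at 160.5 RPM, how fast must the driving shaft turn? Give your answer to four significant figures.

7.366 RPM

Overall ratio R = 0.40625 × 0.42991 × 0.26277 = 0.045893.
Required input speed = output speed × R = 160.5 × 0.045893 = 7.3659 RPM.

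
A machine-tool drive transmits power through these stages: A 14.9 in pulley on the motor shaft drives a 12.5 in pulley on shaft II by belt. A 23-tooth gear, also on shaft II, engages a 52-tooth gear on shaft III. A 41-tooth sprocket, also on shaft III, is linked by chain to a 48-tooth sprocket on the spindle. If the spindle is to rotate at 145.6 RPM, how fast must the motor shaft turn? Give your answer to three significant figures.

323 RPM

Overall ratio R = 0.83893 × 2.2609 × 1.1707 = 2.2205.
Required input speed = output speed × R = 145.6 × 2.2205 = 323.31 RPM.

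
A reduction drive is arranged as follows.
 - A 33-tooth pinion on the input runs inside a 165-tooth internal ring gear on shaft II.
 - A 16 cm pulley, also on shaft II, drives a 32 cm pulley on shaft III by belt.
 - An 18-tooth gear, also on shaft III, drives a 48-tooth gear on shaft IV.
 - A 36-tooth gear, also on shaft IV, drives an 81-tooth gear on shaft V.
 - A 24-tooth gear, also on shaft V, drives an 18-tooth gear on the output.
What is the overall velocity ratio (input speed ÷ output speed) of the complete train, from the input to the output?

Each stage contributes driven/driver: internal gear 165/33 = 5, belt 32/16 = 2, gear mesh 48/18 = 2.6667, gear mesh 81/36 = 2.25, gear mesh 18/24 = 0.75.
Overall: 5 × 2 × 2.6667 × 2.25 × 0.75 = 45.

45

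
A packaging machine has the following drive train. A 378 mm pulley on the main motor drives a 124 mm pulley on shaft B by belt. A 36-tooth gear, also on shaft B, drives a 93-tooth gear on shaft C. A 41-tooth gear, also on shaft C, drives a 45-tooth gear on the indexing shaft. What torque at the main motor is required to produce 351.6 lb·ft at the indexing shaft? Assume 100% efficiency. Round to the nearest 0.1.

Overall ratio R = 0.32804 × 2.5833 × 1.0976 = 0.93012.
Input torque = output torque / R = 351.6 / 0.93012 = 378.02 lb·ft.

378.0 lb·ft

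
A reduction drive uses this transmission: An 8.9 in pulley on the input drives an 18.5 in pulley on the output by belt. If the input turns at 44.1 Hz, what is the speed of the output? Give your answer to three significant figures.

21.2 Hz

belt 18.5/8.9 = 2.0787 → 44.1/2.0787 = 21.216 Hz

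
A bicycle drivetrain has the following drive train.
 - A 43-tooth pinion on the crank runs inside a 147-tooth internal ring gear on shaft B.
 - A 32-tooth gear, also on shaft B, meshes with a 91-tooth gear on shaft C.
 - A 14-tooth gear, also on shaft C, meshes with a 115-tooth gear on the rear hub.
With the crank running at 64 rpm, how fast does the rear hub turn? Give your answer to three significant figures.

internal gear 147/43 = 3.4186 → 64/3.4186 = 18.721 rpm
gear mesh 91/32 = 2.8438 → 18.721/2.8438 = 6.5832 rpm
gear mesh 115/14 = 8.2143 → 6.5832/8.2143 = 0.80144 rpm

0.801 rpm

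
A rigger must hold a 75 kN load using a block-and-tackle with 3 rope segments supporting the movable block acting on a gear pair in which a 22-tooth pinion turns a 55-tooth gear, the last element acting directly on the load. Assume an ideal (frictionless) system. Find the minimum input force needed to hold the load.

Block-and-tackle MA = number of supporting rope parts = 3.
Gear pair MA = 55/22 = 2.5.
Combined ideal MA = 3 × 2.5 = 7.5.
Effort = load / MA = 75 / 7.5 = 10 kN.

10 kN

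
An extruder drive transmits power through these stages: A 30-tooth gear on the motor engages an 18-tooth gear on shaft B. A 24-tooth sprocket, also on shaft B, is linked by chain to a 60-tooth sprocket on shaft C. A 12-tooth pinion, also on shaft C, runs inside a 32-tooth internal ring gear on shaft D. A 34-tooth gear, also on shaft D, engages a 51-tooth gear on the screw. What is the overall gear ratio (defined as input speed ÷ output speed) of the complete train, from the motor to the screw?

6

Each stage contributes driven/driver: gear mesh 18/30 = 0.6, chain 60/24 = 2.5, internal gear 32/12 = 2.6667, gear mesh 51/34 = 1.5.
Overall: 0.6 × 2.5 × 2.6667 × 1.5 = 6.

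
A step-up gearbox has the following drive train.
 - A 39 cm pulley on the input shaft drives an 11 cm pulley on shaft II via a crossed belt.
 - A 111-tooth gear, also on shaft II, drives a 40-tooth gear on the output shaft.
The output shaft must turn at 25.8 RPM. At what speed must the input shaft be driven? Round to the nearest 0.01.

2.62 RPM

Overall ratio R = 0.28205 × 0.36036 = 0.10164.
Required input speed = output speed × R = 25.8 × 0.10164 = 2.6223 RPM.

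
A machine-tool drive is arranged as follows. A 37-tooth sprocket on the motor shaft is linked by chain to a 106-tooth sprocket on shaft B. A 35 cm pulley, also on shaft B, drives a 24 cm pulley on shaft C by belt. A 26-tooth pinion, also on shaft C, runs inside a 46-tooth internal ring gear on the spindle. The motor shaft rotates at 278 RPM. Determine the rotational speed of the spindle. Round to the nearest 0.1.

the motor shaft → shaft B (chain, 106/37): 278 ÷ 2.8649 = 97.038 RPM
shaft B → shaft C (belt, 24/35): 97.038 ÷ 0.68571 = 141.51 RPM
shaft C → the spindle (internal gear, 46/26): 141.51 ÷ 1.7692 = 79.986 RPM

80.0 RPM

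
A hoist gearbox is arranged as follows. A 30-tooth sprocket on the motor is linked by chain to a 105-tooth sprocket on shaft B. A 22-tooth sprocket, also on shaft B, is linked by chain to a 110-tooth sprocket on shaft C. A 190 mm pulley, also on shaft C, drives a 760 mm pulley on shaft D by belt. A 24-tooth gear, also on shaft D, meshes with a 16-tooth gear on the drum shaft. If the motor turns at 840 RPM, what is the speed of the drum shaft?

18 RPM

the motor → shaft B (chain, 105/30): 840 ÷ 3.5 = 240 RPM
shaft B → shaft C (chain, 110/22): 240 ÷ 5 = 48 RPM
shaft C → shaft D (belt, 760/190): 48 ÷ 4 = 12 RPM
shaft D → the drum shaft (gear mesh, 16/24): 12 ÷ 0.66667 = 18 RPM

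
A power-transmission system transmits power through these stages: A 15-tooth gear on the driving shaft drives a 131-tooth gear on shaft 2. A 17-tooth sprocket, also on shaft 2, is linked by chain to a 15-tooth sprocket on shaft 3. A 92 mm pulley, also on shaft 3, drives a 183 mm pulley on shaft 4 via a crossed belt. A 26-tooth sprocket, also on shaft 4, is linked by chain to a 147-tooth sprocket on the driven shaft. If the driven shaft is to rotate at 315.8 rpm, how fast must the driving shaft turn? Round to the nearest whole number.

27368 rpm

Overall ratio R = 8.7333 × 0.88235 × 1.9891 × 5.6538 = 86.662.
Required input speed = output speed × R = 315.8 × 86.662 = 27368 rpm.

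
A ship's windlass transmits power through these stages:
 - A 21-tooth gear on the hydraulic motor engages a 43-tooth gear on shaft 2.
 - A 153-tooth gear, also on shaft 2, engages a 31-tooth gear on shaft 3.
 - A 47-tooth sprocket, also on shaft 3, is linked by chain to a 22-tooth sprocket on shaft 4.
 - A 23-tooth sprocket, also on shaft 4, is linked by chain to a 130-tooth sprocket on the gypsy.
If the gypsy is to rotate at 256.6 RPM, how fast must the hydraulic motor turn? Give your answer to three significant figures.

282 RPM

Overall ratio R = 2.0476 × 0.20261 × 0.46809 × 5.6522 = 1.0976.
Required input speed = output speed × R = 256.6 × 1.0976 = 281.65 RPM.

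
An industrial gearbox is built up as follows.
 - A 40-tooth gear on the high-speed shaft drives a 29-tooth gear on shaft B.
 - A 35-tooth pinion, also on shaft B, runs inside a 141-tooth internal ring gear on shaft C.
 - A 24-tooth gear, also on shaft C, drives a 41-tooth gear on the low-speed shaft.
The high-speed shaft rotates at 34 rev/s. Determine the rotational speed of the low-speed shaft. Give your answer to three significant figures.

the high-speed shaft → shaft B (gear mesh, 29/40): 34 ÷ 0.725 = 46.897 rev/s
shaft B → shaft C (internal gear, 141/35): 46.897 ÷ 4.0286 = 11.641 rev/s
shaft C → the low-speed shaft (gear mesh, 41/24): 11.641 ÷ 1.7083 = 6.8142 rev/s

6.81 rev/s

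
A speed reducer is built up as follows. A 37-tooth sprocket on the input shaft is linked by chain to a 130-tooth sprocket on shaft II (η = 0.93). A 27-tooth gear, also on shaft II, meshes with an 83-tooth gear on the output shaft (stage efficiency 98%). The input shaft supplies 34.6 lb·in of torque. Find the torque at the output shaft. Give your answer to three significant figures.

chain 130/37 = 3.5135 → τ = 34.6·3.5135·0.93 = 113.06 lb·in
gear mesh 83/27 = 3.0741 → τ = 113.06·3.0741·0.98 = 340.6 lb·in

341 lb·in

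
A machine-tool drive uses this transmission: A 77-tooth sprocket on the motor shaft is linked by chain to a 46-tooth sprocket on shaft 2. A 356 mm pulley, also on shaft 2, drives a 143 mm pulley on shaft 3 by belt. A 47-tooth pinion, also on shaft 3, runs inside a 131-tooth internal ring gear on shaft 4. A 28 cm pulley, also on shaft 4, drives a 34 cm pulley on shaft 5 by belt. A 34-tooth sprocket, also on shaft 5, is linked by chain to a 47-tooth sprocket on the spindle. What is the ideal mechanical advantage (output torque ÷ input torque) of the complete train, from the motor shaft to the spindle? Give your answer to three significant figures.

Each stage contributes driven/driver: chain 46/77 = 0.5974, belt 143/356 = 0.40169, internal gear 131/47 = 2.7872, belt 34/28 = 1.2143, chain 47/34 = 1.3824.
Overall: 0.5974 × 0.40169 × 2.7872 × 1.2143 × 1.3824 = 1.1227.

1.12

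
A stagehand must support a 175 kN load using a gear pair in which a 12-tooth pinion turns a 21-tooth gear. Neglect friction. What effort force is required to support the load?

100 kN

Gear pair MA = 21/12 = 1.75.
Effort = load / MA = 175 / 1.75 = 100 kN.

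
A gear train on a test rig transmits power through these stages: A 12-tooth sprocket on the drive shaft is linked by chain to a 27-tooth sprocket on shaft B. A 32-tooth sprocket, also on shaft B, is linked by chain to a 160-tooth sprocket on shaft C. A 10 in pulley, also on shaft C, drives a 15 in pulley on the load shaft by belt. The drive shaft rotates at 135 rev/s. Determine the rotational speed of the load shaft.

8 rev/s

chain 27/12 = 2.25 → 135/2.25 = 60 rev/s
chain 160/32 = 5 → 60/5 = 12 rev/s
belt 15/10 = 1.5 → 12/1.5 = 8 rev/s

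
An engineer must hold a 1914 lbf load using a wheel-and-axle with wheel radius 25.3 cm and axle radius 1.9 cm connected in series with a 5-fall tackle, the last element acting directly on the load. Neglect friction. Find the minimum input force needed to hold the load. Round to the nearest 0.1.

28.7 lbf

Wheel-and-axle MA = R/r = 25.3/1.9 = 13.316.
Block-and-tackle MA = number of supporting rope parts = 5.
Combined ideal MA = 13.316 × 5 = 66.579.
Effort = load / MA = 1914 / 66.579 = 28.748 lbf.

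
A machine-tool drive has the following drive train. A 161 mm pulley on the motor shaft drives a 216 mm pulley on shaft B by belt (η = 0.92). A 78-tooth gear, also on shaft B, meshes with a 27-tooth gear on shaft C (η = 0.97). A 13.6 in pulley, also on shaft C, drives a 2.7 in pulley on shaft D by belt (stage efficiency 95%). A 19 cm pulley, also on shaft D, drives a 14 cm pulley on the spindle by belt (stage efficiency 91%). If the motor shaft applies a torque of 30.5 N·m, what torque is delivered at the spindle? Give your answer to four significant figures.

Belt: ratio = 216/161 = 1.3416; torque at shaft B = 30.5 × 1.3416 × 0.92 = 37.646 N·m.
Gear mesh: ratio = 27/78 = 0.34615; torque at shaft C = 37.646 × 0.34615 × 0.97 = 12.64 N·m.
Belt: ratio = 2.7/13.6 = 0.19853; torque at shaft D = 12.64 × 0.19853 × 0.95 = 2.384 N·m.
Belt: ratio = 14/19 = 0.73684; torque at the spindle = 2.384 × 0.73684 × 0.91 = 1.5985 N·m.

1.599 N·m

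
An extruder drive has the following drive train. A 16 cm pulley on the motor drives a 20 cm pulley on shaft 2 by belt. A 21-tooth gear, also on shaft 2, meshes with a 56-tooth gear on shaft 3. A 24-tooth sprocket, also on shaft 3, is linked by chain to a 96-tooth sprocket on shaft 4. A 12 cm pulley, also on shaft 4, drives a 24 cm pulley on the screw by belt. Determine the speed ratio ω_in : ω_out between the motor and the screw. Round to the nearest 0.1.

26.7

Each stage contributes driven/driver: belt 20/16 = 1.25, gear mesh 56/21 = 2.6667, chain 96/24 = 4, belt 24/12 = 2.
Overall: 1.25 × 2.6667 × 4 × 2 = 26.667.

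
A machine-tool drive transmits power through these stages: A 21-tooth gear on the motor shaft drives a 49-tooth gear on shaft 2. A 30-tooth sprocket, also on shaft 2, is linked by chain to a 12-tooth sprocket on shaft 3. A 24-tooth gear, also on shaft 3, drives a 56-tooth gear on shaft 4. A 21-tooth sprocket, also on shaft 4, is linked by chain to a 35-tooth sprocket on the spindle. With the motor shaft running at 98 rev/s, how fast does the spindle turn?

the motor shaft → shaft 2 (gear mesh, 49/21): 98 ÷ 2.3333 = 42 rev/s
shaft 2 → shaft 3 (chain, 12/30): 42 ÷ 0.4 = 105 rev/s
shaft 3 → shaft 4 (gear mesh, 56/24): 105 ÷ 2.3333 = 45 rev/s
shaft 4 → the spindle (chain, 35/21): 45 ÷ 1.6667 = 27 rev/s

27 rev/s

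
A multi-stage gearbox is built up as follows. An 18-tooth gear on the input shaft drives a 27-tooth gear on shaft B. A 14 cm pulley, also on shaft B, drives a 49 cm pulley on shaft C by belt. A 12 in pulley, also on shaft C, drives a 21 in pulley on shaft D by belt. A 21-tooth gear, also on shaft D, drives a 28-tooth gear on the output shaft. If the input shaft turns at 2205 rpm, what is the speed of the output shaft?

180 rpm

gear mesh 27/18 = 1.5 → 2205/1.5 = 1470 rpm
belt 49/14 = 3.5 → 1470/3.5 = 420 rpm
belt 21/12 = 1.75 → 420/1.75 = 240 rpm
gear mesh 28/21 = 1.3333 → 240/1.3333 = 180 rpm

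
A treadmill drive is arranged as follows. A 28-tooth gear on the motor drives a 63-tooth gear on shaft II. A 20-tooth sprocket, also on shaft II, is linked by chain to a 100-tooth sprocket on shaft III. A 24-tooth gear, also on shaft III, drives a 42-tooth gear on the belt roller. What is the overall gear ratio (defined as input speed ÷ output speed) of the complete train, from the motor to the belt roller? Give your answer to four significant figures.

19.69

Each stage contributes driven/driver: gear mesh 63/28 = 2.25, chain 100/20 = 5, gear mesh 42/24 = 1.75.
Overall: 2.25 × 5 × 1.75 = 19.688.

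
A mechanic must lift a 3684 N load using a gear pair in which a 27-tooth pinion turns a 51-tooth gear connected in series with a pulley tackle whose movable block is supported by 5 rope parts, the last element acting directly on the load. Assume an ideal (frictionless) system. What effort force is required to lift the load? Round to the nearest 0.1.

Gear pair MA = 51/27 = 1.8889.
Block-and-tackle MA = number of supporting rope parts = 5.
Combined ideal MA = 1.8889 × 5 = 9.4444.
Effort = load / MA = 3684 / 9.4444 = 390.07 N.

390.1 N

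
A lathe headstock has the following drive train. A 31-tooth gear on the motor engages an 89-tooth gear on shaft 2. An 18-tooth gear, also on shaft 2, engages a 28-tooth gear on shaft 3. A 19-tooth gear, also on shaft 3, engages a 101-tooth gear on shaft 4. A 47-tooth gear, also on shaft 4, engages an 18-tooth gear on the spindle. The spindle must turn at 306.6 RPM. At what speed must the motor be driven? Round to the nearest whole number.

Overall ratio R = 2.871 × 1.5556 × 5.3158 × 0.38298 = 9.0919.
Required input speed = output speed × R = 306.6 × 9.0919 = 2787.6 RPM.

2788 RPM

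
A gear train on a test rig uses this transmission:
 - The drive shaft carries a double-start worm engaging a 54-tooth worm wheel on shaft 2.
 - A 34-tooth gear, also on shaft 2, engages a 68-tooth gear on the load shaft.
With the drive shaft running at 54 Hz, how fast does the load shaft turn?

1 Hz

worm 54/2 = 27 → 54/27 = 2 Hz
gear mesh 68/34 = 2 → 2/2 = 1 Hz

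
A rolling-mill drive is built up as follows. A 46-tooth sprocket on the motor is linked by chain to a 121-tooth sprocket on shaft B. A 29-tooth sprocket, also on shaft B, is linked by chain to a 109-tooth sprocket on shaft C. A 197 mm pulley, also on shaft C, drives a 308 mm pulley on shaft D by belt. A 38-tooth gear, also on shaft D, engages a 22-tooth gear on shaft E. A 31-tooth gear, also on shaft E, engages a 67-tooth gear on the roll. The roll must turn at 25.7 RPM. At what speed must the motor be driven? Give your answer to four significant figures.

Overall ratio R = 2.6304 × 3.7586 × 1.5635 × 0.57895 × 2.1613 = 19.342.
Required input speed = output speed × R = 25.7 × 19.342 = 497.08 RPM.

497.1 RPM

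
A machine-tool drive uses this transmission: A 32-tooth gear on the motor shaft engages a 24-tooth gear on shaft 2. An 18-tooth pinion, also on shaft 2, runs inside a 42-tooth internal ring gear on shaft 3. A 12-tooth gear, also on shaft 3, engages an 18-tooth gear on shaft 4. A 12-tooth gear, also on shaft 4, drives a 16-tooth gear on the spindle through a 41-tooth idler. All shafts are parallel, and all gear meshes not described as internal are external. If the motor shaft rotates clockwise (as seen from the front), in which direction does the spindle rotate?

clockwise

the motor shaft → shaft 2: external mesh, 1 reversal → CCW.
shaft 2 → shaft 3: internal mesh, same direction → CCW.
shaft 3 → shaft 4: external mesh, 1 reversal → CW.
shaft 4 → the spindle: driver → idler → driven is 2 external meshes, 2 reversals → CW.
4 reversals in total — an even number — so the spindle turns the same way as the motor shaft.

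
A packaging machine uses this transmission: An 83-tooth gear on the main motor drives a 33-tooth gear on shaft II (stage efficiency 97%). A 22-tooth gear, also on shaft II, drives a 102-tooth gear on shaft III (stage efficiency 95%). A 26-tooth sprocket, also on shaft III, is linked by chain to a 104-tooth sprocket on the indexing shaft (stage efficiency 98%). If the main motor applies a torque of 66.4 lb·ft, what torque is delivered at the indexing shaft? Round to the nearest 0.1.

gear mesh 33/83 = 0.39759 → τ = 66.4·0.39759·0.97 = 25.608 lb·ft
gear mesh 102/22 = 4.6364 → τ = 25.608·4.6364·0.95 = 112.79 lb·ft
chain 104/26 = 4 → τ = 112.79·4·0.98 = 442.14 lb·ft

442.1 lb·ft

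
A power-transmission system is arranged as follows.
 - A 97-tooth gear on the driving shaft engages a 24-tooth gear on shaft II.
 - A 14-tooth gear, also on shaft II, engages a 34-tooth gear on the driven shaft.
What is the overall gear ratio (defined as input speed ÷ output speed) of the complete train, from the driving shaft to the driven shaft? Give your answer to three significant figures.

0.601

Each stage contributes driven/driver: gear mesh 24/97 = 0.24742, gear mesh 34/14 = 2.4286.
Overall: 0.24742 × 2.4286 = 0.60088.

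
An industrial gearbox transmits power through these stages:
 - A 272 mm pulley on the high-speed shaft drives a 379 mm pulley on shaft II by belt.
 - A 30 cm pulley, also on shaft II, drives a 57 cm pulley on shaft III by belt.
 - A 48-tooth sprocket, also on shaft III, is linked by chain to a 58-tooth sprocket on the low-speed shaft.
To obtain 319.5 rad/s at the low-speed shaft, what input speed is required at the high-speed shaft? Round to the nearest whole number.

1022 rad/s

Overall ratio R = 1.3934 × 1.9 × 1.2083 = 3.199.
Required input speed = output speed × R = 319.5 × 3.199 = 1022.1 rad/s.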